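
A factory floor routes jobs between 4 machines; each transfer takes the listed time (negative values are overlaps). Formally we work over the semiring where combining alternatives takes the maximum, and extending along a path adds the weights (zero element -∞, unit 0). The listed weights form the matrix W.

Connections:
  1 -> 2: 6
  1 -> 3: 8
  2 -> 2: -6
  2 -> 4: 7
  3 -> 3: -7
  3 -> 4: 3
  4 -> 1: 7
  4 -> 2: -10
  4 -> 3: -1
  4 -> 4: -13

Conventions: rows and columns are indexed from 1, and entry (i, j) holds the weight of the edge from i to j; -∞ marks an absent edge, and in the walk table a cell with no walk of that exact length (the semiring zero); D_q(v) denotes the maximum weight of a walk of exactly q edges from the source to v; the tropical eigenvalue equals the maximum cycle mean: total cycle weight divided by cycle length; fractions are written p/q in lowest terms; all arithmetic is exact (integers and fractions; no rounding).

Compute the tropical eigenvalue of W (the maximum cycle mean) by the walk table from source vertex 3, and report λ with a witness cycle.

q=0: [-∞, -∞, 0, -∞]
q=1: [-∞, -∞, -7, 3]
q=2: [10, -7, 2, -4]
q=3: [3, 16, 18, 5]
q=4: [12, 10, 11, 23]
Optimal cycle mean attained by: cycle 1->2->4->1, total 6 + 7 + 7, length 3.
Answer: λ = 20/3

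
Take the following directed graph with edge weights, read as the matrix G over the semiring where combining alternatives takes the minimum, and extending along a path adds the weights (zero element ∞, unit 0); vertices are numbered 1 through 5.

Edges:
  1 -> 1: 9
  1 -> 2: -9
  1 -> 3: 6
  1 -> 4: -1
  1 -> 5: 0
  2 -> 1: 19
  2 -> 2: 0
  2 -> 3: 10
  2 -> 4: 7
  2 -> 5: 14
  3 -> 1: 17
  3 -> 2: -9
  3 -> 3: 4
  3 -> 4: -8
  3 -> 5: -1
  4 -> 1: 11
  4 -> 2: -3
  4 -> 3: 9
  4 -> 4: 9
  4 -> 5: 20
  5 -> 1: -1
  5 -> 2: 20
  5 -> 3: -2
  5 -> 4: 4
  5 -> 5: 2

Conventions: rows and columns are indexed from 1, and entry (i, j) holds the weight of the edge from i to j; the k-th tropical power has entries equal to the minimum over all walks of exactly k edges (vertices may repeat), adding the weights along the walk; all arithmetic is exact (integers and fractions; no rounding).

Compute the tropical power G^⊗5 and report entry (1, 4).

G^⊗2:
  [-1, -9, -2, -2, 2]
  [13, 0, 10, 2, 9]
  [-2, -11, -3, -4, 1]
  [16, -3, 7, 1, 8]
  [1, -11, 0, -10, -3]
G^⊗3:
  [1, -11, 0, -10, -3]
  [8, -1, 7, 2, 9]
  [0, -12, -1, -11, -4]
  [7, -3, 6, -1, 6]
  [-4, -13, -5, -8, -1]
G^⊗4:
  [-4, -13, -5, -8, -1]
  [8, -2, 7, -1, 6]
  [-5, -14, -6, -9, -2]
  [5, -4, 4, -2, 5]
  [-2, -14, -3, -13, -6]
G^⊗5:
  [-2, -14, -3, -13, -6]
  [5, -4, 4, -1, 6]
  [-3, -15, -4, -14, -7]
  [4, -5, 3, -4, 3]
  [-7, -16, -8, -11, -4]
Key observation: the optimum is the walk 1->5->3->5->3->4, with weight 0 + (-2) + (-1) + (-2) + (-8) = -13.
Optimal value attained by: walk 1->5->3->5->3->4.
Answer: (G^⊗5)[1][4] = -13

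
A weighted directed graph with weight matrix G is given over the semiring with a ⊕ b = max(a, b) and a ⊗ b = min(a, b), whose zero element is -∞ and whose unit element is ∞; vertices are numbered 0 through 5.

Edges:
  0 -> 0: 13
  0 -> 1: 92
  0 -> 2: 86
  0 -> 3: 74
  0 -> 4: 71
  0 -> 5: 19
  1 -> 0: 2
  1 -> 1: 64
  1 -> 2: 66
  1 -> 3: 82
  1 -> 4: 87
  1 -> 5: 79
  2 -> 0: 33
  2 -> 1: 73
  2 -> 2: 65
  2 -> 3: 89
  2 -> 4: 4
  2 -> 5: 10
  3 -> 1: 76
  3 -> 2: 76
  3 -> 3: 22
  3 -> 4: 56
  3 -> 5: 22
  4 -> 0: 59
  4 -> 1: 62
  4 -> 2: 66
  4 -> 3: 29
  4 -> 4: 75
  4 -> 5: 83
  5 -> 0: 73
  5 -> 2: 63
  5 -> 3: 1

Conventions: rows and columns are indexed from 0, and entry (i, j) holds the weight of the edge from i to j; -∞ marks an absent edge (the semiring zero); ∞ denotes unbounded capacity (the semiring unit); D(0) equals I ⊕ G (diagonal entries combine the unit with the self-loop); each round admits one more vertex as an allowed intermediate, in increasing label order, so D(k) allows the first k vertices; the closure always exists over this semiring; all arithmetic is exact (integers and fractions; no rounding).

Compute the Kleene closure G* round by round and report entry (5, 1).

D(0):
  [∞, 92, 86, 74, 71, 19]
  [2, ∞, 66, 82, 87, 79]
  [33, 73, ∞, 89, 4, 10]
  [-∞, 76, 76, ∞, 56, 22]
  [59, 62, 66, 29, ∞, 83]
  [73, -∞, 63, 1, -∞, ∞]
D(1):
  [∞, 92, 86, 74, 71, 19]
  [2, ∞, 66, 82, 87, 79]
  [33, 73, ∞, 89, 33, 19]
  [-∞, 76, 76, ∞, 56, 22]
  [59, 62, 66, 59, ∞, 83]
  [73, 73, 73, 73, 71, ∞]
D(2):
  [∞, 92, 86, 82, 87, 79]
  [2, ∞, 66, 82, 87, 79]
  [33, 73, ∞, 89, 73, 73]
  [2, 76, 76, ∞, 76, 76]
  [59, 62, 66, 62, ∞, 83]
  [73, 73, 73, 73, 73, ∞]
D(3):
  [∞, 92, 86, 86, 87, 79]
  [33, ∞, 66, 82, 87, 79]
  [33, 73, ∞, 89, 73, 73]
  [33, 76, 76, ∞, 76, 76]
  [59, 66, 66, 66, ∞, 83]
  [73, 73, 73, 73, 73, ∞]
D(4):
  [∞, 92, 86, 86, 87, 79]
  [33, ∞, 76, 82, 87, 79]
  [33, 76, ∞, 89, 76, 76]
  [33, 76, 76, ∞, 76, 76]
  [59, 66, 66, 66, ∞, 83]
  [73, 73, 73, 73, 73, ∞]
D(5):
  [∞, 92, 86, 86, 87, 83]
  [59, ∞, 76, 82, 87, 83]
  [59, 76, ∞, 89, 76, 76]
  [59, 76, 76, ∞, 76, 76]
  [59, 66, 66, 66, ∞, 83]
  [73, 73, 73, 73, 73, ∞]
D(6):
  [∞, 92, 86, 86, 87, 83]
  [73, ∞, 76, 82, 87, 83]
  [73, 76, ∞, 89, 76, 76]
  [73, 76, 76, ∞, 76, 76]
  [73, 73, 73, 73, ∞, 83]
  [73, 73, 73, 73, 73, ∞]
Answer: G*[5][1] = 73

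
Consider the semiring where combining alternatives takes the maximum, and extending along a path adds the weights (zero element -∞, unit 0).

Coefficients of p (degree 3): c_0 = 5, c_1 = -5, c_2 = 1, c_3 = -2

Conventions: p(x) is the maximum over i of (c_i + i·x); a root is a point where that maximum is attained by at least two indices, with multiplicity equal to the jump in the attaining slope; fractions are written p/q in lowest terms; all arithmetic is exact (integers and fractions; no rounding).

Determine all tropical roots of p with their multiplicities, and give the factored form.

hull edge (i=0, c=5) to (i=2, c=1): slope -2, span 2
hull edge (i=2, c=1) to (i=3, c=-2): slope -3, span 1
Factored form: p(x) = -2 ⊗ (x ⊕ 2) ⊗ (x ⊕ 2) ⊗ (x ⊕ 3)
Answer: roots = 2 (mult 2), 3 (mult 1)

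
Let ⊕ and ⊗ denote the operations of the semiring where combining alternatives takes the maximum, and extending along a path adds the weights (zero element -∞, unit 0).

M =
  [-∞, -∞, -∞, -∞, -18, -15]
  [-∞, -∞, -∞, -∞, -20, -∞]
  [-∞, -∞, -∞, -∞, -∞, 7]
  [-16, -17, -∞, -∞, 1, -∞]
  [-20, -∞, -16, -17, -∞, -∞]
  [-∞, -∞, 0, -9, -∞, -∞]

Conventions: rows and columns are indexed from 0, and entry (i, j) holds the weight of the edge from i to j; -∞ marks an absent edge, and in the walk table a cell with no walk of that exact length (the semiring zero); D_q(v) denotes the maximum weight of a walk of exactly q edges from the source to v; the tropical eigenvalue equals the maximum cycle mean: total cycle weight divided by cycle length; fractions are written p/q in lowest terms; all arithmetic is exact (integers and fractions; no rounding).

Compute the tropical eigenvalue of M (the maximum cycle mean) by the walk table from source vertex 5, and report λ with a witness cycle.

q=0: [-∞, -∞, -∞, -∞, -∞, 0]
q=1: [-∞, -∞, 0, -9, -∞, -∞]
q=2: [-25, -26, -∞, -∞, -8, 7]
q=3: [-28, -∞, 7, -2, -43, -40]
q=4: [-18, -19, -40, -49, -1, 14]
q=5: [-21, -66, 14, 5, -36, -33]
q=6: [-11, -12, -33, -42, 6, 21]
Optimal cycle mean attained by: cycle 2->5->2, total 7 + 0, length 2.
Answer: λ = 7/2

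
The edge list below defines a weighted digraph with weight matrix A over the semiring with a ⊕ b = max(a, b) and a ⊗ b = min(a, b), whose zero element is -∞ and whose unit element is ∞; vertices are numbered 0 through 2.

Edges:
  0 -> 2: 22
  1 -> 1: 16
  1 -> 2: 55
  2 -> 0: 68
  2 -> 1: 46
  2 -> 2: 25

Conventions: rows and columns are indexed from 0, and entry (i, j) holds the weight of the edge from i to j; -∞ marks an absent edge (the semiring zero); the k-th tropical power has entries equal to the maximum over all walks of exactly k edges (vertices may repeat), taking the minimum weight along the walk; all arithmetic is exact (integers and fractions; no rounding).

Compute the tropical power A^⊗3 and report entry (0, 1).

A^⊗2:
  [22, 22, 22]
  [55, 46, 25]
  [25, 25, 46]
A^⊗3:
  [22, 22, 22]
  [25, 25, 46]
  [46, 46, 25]
Key observation: the optimum is the walk 0->2->2->1, with weight 22 min 25 min 46 = 22.
Optimal value attained by: walk 0->2->2->1.
Answer: (A^⊗3)[0][1] = 22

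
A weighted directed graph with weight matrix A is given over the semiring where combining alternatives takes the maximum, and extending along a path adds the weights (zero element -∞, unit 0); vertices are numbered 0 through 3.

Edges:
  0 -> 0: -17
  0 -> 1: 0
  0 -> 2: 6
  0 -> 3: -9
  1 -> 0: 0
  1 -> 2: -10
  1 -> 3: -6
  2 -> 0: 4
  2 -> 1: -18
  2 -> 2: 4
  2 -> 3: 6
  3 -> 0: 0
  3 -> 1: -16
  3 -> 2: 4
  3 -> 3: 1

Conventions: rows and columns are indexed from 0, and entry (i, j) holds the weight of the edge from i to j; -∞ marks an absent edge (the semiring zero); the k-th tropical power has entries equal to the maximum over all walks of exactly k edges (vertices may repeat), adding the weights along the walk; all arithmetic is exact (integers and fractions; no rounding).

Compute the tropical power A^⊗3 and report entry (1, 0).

A^⊗2:
  [10, -12, 10, 12]
  [-6, 0, 6, -4]
  [8, 4, 10, 10]
  [8, 0, 8, 10]
A^⊗3:
  [14, 10, 16, 16]
  [10, -6, 10, 12]
  [14, 8, 14, 16]
  [12, 8, 14, 14]
Key observation: the optimum is the walk 1->0->2->0, with weight 0 + 6 + 4 = 10.
Optimal value attained by: walk 1->0->2->0.
Answer: (A^⊗3)[1][0] = 10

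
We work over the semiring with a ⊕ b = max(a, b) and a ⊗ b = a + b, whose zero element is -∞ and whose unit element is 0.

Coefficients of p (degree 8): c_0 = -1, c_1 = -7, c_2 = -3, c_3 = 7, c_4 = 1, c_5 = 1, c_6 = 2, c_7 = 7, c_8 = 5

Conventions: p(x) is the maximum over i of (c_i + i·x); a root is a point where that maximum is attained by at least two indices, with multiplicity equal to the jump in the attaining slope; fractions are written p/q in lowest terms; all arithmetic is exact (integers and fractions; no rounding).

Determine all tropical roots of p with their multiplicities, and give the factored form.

hull edge (i=0, c=-1) to (i=3, c=7): slope 8/3, span 3
hull edge (i=3, c=7) to (i=7, c=7): slope 0, span 4
hull edge (i=7, c=7) to (i=8, c=5): slope -2, span 1
Factored form: p(x) = 5 ⊗ (x ⊕ (-8/3)) ⊗ (x ⊕ (-8/3)) ⊗ (x ⊕ (-8/3)) ⊗ (x ⊕ 0) ⊗ (x ⊕ 0) ⊗ (x ⊕ 0) ⊗ (x ⊕ 0) ⊗ (x ⊕ 2)
Answer: roots = -8/3 (mult 3), 0 (mult 4), 2 (mult 1)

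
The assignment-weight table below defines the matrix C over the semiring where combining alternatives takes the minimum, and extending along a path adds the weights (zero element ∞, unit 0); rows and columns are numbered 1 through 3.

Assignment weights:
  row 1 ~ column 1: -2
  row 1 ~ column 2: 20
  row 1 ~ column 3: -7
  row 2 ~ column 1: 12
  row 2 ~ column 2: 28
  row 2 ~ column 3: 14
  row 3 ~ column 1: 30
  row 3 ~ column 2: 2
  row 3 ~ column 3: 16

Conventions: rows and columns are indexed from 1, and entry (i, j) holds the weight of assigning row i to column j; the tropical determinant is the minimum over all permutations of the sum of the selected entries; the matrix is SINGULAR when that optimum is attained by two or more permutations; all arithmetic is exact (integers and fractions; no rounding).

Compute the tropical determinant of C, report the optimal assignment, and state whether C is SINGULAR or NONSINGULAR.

σ = (1, 2, 3): (-2) + 28 + 16 = 42
σ = (1, 3, 2): (-2) + 14 + 2 = 14
σ = (2, 1, 3): 20 + 12 + 16 = 48
σ = (2, 3, 1): 20 + 14 + 30 = 64
σ = (3, 1, 2): (-7) + 12 + 2 = 7
σ = (3, 2, 1): (-7) + 28 + 30 = 51
Optimal value attained by: σ = (3, 1, 2).
Answer: det⊕(C) = 7; verdict: NONSINGULAR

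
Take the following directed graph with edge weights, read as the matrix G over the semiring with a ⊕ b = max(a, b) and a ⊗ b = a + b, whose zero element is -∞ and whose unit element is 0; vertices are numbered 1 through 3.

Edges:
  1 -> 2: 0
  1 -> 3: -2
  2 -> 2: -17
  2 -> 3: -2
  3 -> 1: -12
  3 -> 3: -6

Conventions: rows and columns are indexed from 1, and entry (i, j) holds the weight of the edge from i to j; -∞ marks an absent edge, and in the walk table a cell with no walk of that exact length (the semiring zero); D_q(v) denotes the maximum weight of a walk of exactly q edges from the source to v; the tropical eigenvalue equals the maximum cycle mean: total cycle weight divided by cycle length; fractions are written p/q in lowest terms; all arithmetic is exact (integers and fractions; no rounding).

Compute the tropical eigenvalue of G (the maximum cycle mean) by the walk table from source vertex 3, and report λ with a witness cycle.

q=0: [-∞, -∞, 0]
q=1: [-12, -∞, -6]
q=2: [-18, -12, -12]
q=3: [-24, -18, -14]
Optimal cycle mean attained by: cycle 1->2->3->1, total 0 + (-2) + (-12), length 3.
Answer: λ = -14/3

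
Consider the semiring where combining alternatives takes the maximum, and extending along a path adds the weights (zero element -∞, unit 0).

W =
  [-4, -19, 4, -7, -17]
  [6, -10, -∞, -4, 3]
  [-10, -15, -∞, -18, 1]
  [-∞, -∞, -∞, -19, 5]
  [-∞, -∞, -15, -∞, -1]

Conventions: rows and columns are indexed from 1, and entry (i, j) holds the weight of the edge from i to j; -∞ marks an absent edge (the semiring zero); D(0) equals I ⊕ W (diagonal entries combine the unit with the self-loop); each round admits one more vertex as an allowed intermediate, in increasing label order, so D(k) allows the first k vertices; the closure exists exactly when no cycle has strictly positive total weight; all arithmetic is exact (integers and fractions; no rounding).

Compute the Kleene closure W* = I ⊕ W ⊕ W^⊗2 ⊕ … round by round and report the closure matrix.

D(0):
  [0, -19, 4, -7, -17]
  [6, 0, -∞, -4, 3]
  [-10, -15, 0, -18, 1]
  [-∞, -∞, -∞, 0, 5]
  [-∞, -∞, -15, -∞, 0]
D(1):
  [0, -19, 4, -7, -17]
  [6, 0, 10, -1, 3]
  [-10, -15, 0, -17, 1]
  [-∞, -∞, -∞, 0, 5]
  [-∞, -∞, -15, -∞, 0]
D(2):
  [0, -19, 4, -7, -16]
  [6, 0, 10, -1, 3]
  [-9, -15, 0, -16, 1]
  [-∞, -∞, -∞, 0, 5]
  [-∞, -∞, -15, -∞, 0]
D(3):
  [0, -11, 4, -7, 5]
  [6, 0, 10, -1, 11]
  [-9, -15, 0, -16, 1]
  [-∞, -∞, -∞, 0, 5]
  [-24, -30, -15, -31, 0]
D(4):
  [0, -11, 4, -7, 5]
  [6, 0, 10, -1, 11]
  [-9, -15, 0, -16, 1]
  [-∞, -∞, -∞, 0, 5]
  [-24, -30, -15, -31, 0]
D(5):
  [0, -11, 4, -7, 5]
  [6, 0, 10, -1, 11]
  [-9, -15, 0, -16, 1]
  [-19, -25, -10, 0, 5]
  [-24, -30, -15, -31, 0]
Answer: W* = [[0, -11, 4, -7, 5], [6, 0, 10, -1, 11], [-9, -15, 0, -16, 1], [-19, -25, -10, 0, 5], [-24, -30, -15, -31, 0]]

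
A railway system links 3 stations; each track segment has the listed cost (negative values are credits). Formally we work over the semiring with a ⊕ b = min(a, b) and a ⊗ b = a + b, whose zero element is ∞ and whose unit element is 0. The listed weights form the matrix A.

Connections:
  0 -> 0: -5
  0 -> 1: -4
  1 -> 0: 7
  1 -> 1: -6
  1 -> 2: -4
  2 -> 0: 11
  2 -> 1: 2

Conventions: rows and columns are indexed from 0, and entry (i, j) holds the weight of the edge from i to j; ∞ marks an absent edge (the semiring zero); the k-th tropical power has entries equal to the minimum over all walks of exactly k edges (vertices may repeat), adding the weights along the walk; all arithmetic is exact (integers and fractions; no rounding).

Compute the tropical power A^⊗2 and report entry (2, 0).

A^⊗2:
  [-10, -10, -8]
  [1, -12, -10]
  [6, -4, -2]
Key observation: the optimum is the walk 2->0->0, with weight 11 + (-5) = 6.
Optimal value attained by: walk 2->0->0.
Answer: (A^⊗2)[2][0] = 6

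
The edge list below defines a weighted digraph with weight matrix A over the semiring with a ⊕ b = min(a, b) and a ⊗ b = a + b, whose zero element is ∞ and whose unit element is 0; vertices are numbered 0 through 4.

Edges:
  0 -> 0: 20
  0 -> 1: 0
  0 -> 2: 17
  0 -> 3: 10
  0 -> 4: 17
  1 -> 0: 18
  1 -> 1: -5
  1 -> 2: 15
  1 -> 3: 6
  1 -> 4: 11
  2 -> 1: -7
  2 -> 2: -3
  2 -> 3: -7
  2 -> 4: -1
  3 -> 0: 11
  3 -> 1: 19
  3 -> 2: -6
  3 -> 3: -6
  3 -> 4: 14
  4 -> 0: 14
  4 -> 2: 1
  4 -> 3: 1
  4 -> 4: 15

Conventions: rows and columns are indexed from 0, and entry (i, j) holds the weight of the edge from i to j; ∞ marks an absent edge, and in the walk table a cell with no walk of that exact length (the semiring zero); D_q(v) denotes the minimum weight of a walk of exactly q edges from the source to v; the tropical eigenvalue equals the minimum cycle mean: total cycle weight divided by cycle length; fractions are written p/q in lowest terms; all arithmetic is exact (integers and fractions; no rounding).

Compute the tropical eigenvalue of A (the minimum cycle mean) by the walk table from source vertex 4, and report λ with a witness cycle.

q=0: [∞, ∞, ∞, ∞, 0]
q=1: [14, ∞, 1, 1, 15]
q=2: [12, -6, -5, -6, 0]
q=3: [5, -12, -12, -12, -6]
q=4: [-1, -19, -18, -19, -13]
q=5: [-8, -25, -25, -25, -19]
Optimal cycle mean attained by: cycle 2->3->2, total (-7) + (-6), length 2.
Answer: λ = -13/2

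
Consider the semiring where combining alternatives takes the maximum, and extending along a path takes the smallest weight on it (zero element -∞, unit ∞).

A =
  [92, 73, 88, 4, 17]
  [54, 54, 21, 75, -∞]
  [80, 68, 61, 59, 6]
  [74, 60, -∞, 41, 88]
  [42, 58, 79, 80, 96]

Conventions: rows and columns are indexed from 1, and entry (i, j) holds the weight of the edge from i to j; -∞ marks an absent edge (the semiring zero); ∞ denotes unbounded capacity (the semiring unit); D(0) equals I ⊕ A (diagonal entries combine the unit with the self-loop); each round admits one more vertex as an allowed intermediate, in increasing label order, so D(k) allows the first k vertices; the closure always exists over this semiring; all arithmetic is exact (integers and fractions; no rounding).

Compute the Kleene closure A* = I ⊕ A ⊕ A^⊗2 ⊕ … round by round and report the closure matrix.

D(0):
  [∞, 73, 88, 4, 17]
  [54, ∞, 21, 75, -∞]
  [80, 68, ∞, 59, 6]
  [74, 60, -∞, ∞, 88]
  [42, 58, 79, 80, ∞]
D(1):
  [∞, 73, 88, 4, 17]
  [54, ∞, 54, 75, 17]
  [80, 73, ∞, 59, 17]
  [74, 73, 74, ∞, 88]
  [42, 58, 79, 80, ∞]
D(2):
  [∞, 73, 88, 73, 17]
  [54, ∞, 54, 75, 17]
  [80, 73, ∞, 73, 17]
  [74, 73, 74, ∞, 88]
  [54, 58, 79, 80, ∞]
D(3):
  [∞, 73, 88, 73, 17]
  [54, ∞, 54, 75, 17]
  [80, 73, ∞, 73, 17]
  [74, 73, 74, ∞, 88]
  [79, 73, 79, 80, ∞]
D(4):
  [∞, 73, 88, 73, 73]
  [74, ∞, 74, 75, 75]
  [80, 73, ∞, 73, 73]
  [74, 73, 74, ∞, 88]
  [79, 73, 79, 80, ∞]
D(5):
  [∞, 73, 88, 73, 73]
  [75, ∞, 75, 75, 75]
  [80, 73, ∞, 73, 73]
  [79, 73, 79, ∞, 88]
  [79, 73, 79, 80, ∞]
Answer: A* = [[∞, 73, 88, 73, 73], [75, ∞, 75, 75, 75], [80, 73, ∞, 73, 73], [79, 73, 79, ∞, 88], [79, 73, 79, 80, ∞]]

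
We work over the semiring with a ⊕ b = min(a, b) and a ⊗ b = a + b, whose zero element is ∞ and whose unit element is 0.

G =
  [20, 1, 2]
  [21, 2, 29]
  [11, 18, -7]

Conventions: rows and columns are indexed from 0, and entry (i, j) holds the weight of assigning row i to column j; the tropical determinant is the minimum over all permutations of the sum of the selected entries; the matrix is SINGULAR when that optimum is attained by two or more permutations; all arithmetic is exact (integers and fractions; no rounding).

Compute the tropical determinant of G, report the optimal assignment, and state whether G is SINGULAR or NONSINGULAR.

σ = (0, 1, 2): 20 + 2 + (-7) = 15
σ = (0, 2, 1): 20 + 29 + 18 = 67
σ = (1, 0, 2): 1 + 21 + (-7) = 15
σ = (1, 2, 0): 1 + 29 + 11 = 41
σ = (2, 0, 1): 2 + 21 + 18 = 41
σ = (2, 1, 0): 2 + 2 + 11 = 15
Optimal value attained by: σ = (0, 1, 2).
Answer: det⊕(G) = 15; verdict: SINGULAR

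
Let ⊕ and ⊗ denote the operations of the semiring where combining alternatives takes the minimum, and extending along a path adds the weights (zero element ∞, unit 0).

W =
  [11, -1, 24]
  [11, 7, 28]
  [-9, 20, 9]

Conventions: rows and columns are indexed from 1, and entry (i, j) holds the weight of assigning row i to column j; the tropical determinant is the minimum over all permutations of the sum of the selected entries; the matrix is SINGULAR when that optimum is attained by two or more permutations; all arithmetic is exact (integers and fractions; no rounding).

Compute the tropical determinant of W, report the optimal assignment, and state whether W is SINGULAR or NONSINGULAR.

σ = (1, 2, 3): 11 + 7 + 9 = 27
σ = (1, 3, 2): 11 + 28 + 20 = 59
σ = (2, 1, 3): (-1) + 11 + 9 = 19
σ = (2, 3, 1): (-1) + 28 + (-9) = 18
σ = (3, 1, 2): 24 + 11 + 20 = 55
σ = (3, 2, 1): 24 + 7 + (-9) = 22
Optimal value attained by: σ = (2, 3, 1).
Answer: det⊕(W) = 18; verdict: NONSINGULAR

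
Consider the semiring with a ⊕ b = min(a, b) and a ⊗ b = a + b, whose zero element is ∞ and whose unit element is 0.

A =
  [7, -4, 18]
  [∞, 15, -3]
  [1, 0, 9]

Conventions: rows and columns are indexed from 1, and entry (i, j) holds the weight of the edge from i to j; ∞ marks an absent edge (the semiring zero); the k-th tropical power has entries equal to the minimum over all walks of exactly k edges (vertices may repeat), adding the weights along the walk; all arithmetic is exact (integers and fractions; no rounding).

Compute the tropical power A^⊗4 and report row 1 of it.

A^⊗2:
  [14, 3, -7]
  [-2, -3, 6]
  [8, -3, -3]
A^⊗3:
  [-6, -7, 0]
  [5, -6, -6]
  [-2, -3, -6]
A^⊗4:
  [1, -10, -10]
  [-5, -6, -9]
  [-5, -6, -6]
Answer: row 1 of A^⊗4 = [1, -10, -10]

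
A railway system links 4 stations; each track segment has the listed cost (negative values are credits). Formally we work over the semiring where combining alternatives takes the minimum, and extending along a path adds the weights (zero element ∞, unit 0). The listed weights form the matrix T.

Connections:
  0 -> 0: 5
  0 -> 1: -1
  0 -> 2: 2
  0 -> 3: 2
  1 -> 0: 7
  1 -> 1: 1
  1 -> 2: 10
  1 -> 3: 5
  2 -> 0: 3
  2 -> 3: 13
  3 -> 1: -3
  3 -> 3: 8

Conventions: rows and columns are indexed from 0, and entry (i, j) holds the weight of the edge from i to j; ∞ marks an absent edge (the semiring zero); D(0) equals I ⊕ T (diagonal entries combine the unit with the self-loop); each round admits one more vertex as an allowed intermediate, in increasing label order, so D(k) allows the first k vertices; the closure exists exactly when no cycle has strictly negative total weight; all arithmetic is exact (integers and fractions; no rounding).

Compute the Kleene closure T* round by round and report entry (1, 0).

D(0):
  [0, -1, 2, 2]
  [7, 0, 10, 5]
  [3, ∞, 0, 13]
  [∞, -3, ∞, 0]
D(1):
  [0, -1, 2, 2]
  [7, 0, 9, 5]
  [3, 2, 0, 5]
  [∞, -3, ∞, 0]
D(2):
  [0, -1, 2, 2]
  [7, 0, 9, 5]
  [3, 2, 0, 5]
  [4, -3, 6, 0]
D(3):
  [0, -1, 2, 2]
  [7, 0, 9, 5]
  [3, 2, 0, 5]
  [4, -3, 6, 0]
D(4):
  [0, -1, 2, 2]
  [7, 0, 9, 5]
  [3, 2, 0, 5]
  [4, -3, 6, 0]
Answer: T*[1][0] = 7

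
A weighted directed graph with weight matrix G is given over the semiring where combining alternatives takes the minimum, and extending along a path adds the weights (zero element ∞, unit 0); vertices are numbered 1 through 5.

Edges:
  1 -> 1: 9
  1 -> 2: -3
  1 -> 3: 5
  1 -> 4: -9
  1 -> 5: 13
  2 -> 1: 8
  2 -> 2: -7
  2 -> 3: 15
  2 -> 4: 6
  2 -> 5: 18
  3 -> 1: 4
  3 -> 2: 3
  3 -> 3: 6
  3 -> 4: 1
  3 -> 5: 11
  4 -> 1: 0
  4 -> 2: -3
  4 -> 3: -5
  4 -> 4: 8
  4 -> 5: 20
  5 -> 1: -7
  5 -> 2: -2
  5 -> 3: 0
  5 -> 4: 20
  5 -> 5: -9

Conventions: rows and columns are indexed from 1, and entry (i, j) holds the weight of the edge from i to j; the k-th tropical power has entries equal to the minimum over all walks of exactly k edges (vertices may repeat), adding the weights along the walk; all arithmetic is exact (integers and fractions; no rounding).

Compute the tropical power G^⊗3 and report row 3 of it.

G^⊗2:
  [-9, -12, -14, -1, 4]
  [1, -14, 1, -1, 9]
  [1, -4, -4, -5, 2]
  [-1, -10, 1, -9, 6]
  [-16, -11, -9, -16, -18]
G^⊗3:
  [-10, -19, -8, -18, -5]
  [-6, -21, -6, -8, 0]
  [-5, -11, -10, -8, -7]
  [-9, -17, -14, -10, -3]
  [-25, -20, -21, -25, -27]
Answer: row 3 of G^⊗3 = [-5, -11, -10, -8, -7]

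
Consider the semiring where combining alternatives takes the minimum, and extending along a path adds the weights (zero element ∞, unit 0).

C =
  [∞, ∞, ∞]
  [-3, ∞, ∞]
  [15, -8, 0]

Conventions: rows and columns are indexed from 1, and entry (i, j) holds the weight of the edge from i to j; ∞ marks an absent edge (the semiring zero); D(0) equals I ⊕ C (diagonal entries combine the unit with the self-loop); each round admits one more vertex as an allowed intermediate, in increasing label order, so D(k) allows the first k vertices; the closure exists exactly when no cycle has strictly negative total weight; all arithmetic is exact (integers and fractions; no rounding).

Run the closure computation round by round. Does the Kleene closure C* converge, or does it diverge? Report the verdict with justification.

D(0):
  [0, ∞, ∞]
  [-3, 0, ∞]
  [15, -8, 0]
D(1):
  [0, ∞, ∞]
  [-3, 0, ∞]
  [15, -8, 0]
D(2):
  [0, ∞, ∞]
  [-3, 0, ∞]
  [-11, -8, 0]
D(3):
  [0, ∞, ∞]
  [-3, 0, ∞]
  [-11, -8, 0]
Key observation: every diagonal entry stays at the unit through all rounds, so no improving cycle exists.
Answer: CONVERGES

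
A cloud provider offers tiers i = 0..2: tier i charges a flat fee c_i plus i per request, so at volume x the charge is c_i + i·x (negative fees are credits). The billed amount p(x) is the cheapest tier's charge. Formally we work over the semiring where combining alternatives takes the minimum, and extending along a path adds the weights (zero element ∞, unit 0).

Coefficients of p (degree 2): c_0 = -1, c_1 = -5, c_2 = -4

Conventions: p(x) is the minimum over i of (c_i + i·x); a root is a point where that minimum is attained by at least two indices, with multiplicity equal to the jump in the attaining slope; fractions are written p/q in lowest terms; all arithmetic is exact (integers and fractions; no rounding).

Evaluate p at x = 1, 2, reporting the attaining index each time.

p(1) = min(-1+0·1=-1, -5+1·1=-4, -4+2·1=-2) = -4 (attained by i=1)
p(2) = min(-1+0·2=-1, -5+1·2=-3, -4+2·2=0) = -3 (attained by i=1)
Answer: p(1) = -4; p(2) = -3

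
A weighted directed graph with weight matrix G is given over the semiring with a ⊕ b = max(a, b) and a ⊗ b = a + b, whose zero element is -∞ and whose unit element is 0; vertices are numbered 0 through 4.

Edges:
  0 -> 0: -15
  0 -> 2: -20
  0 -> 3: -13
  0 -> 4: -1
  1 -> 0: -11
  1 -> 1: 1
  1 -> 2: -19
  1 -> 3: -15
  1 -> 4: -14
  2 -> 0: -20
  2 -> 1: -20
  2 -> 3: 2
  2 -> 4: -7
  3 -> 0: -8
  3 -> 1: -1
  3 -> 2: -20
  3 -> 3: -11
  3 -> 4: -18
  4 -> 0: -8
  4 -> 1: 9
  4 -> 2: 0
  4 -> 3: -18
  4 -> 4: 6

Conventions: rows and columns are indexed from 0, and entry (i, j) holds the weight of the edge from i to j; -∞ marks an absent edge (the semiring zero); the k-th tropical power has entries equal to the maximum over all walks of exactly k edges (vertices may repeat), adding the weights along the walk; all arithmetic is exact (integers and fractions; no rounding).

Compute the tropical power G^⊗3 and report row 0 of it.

G^⊗2:
  [-9, 8, -1, -18, 5]
  [-10, 2, -14, -14, -8]
  [-6, 2, -7, -9, -1]
  [-12, 0, -18, -16, -9]
  [-2, 15, 6, 2, 12]
G^⊗3:
  [-3, 14, 5, 1, 11]
  [-9, 3, -8, -12, -2]
  [-9, 8, -1, -5, 5]
  [-11, 1, -9, -15, -3]
  [4, 21, 12, 8, 18]
Answer: row 0 of G^⊗3 = [-3, 14, 5, 1, 11]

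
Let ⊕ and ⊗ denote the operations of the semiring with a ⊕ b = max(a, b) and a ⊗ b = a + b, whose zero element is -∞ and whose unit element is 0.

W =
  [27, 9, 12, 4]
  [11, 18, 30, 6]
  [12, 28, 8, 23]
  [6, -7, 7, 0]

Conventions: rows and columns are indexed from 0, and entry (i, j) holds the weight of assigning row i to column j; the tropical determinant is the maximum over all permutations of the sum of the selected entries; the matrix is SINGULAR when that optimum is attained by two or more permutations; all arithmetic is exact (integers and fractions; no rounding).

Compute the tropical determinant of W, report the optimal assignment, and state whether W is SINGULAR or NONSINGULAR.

σ = (0, 1, 2, 3): 27 + 18 + 8 + 0 = 53
σ = (0, 1, 3, 2): 27 + 18 + 23 + 7 = 75
σ = (0, 2, 1, 3): 27 + 30 + 28 + 0 = 85
σ = (0, 2, 3, 1): 27 + 30 + 23 + (-7) = 73
σ = (0, 3, 1, 2): 27 + 6 + 28 + 7 = 68
σ = (0, 3, 2, 1): 27 + 6 + 8 + (-7) = 34
σ = (1, 0, 2, 3): 9 + 11 + 8 + 0 = 28
σ = (1, 0, 3, 2): 9 + 11 + 23 + 7 = 50
σ = (1, 2, 0, 3): 9 + 30 + 12 + 0 = 51
σ = (1, 2, 3, 0): 9 + 30 + 23 + 6 = 68
σ = (1, 3, 0, 2): 9 + 6 + 12 + 7 = 34
σ = (1, 3, 2, 0): 9 + 6 + 8 + 6 = 29
σ = (2, 0, 1, 3): 12 + 11 + 28 + 0 = 51
σ = (2, 0, 3, 1): 12 + 11 + 23 + (-7) = 39
σ = (2, 1, 0, 3): 12 + 18 + 12 + 0 = 42
σ = (2, 1, 3, 0): 12 + 18 + 23 + 6 = 59
σ = (2, 3, 0, 1): 12 + 6 + 12 + (-7) = 23
σ = (2, 3, 1, 0): 12 + 6 + 28 + 6 = 52
σ = (3, 0, 1, 2): 4 + 11 + 28 + 7 = 50
σ = (3, 0, 2, 1): 4 + 11 + 8 + (-7) = 16
σ = (3, 1, 0, 2): 4 + 18 + 12 + 7 = 41
σ = (3, 1, 2, 0): 4 + 18 + 8 + 6 = 36
σ = (3, 2, 0, 1): 4 + 30 + 12 + (-7) = 39
σ = (3, 2, 1, 0): 4 + 30 + 28 + 6 = 68
Optimal value attained by: σ = (0, 2, 1, 3).
Answer: det⊕(W) = 85; verdict: NONSINGULAR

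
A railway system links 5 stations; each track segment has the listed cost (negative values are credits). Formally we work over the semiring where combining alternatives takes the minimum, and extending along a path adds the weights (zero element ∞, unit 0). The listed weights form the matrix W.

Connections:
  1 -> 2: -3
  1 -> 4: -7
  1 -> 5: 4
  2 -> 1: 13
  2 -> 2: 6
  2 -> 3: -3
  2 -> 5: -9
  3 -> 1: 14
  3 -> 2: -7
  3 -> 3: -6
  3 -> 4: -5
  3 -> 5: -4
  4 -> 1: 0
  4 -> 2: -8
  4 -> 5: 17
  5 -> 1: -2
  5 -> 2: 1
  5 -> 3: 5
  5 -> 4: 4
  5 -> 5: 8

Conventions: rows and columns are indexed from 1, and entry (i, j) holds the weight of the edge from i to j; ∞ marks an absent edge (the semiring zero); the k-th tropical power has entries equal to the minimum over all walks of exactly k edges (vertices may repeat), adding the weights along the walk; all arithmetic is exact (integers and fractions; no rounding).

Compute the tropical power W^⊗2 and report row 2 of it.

W^⊗2:
  [-7, -15, -6, 8, -12]
  [-11, -10, -9, -8, -7]
  [-6, -13, -12, -11, -16]
  [5, -3, -11, -7, -17]
  [4, -5, -2, -9, -8]
Answer: row 2 of W^⊗2 = [-11, -10, -9, -8, -7]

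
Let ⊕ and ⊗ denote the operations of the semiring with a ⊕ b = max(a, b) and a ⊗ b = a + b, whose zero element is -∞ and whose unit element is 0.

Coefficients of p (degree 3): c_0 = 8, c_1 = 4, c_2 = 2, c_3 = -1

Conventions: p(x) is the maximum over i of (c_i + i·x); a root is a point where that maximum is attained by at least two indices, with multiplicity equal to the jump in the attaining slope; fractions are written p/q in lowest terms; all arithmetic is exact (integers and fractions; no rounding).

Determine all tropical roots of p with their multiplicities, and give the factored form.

hull edge (i=0, c=8) to (i=3, c=-1): slope -3, span 3
Factored form: p(x) = -1 ⊗ (x ⊕ 3) ⊗ (x ⊕ 3) ⊗ (x ⊕ 3)
Answer: roots = 3 (mult 3)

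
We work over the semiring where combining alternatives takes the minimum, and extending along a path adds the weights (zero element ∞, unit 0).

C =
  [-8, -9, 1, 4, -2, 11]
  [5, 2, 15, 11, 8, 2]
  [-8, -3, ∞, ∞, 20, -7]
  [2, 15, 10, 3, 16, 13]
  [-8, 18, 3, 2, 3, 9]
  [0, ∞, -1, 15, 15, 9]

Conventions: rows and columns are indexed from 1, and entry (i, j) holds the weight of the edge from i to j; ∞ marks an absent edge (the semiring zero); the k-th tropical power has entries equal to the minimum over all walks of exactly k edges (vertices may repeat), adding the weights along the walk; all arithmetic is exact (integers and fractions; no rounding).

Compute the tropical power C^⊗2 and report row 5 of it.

C^⊗2:
  [-16, -17, -7, -4, -10, -7]
  [-3, -4, 1, 9, 3, 4]
  [-16, -17, -8, -4, -10, -1]
  [-6, -7, 3, 6, 0, 3]
  [-16, -17, -7, -4, -10, -4]
  [-9, -9, 1, 4, -2, -8]
Answer: row 5 of C^⊗2 = [-16, -17, -7, -4, -10, -4]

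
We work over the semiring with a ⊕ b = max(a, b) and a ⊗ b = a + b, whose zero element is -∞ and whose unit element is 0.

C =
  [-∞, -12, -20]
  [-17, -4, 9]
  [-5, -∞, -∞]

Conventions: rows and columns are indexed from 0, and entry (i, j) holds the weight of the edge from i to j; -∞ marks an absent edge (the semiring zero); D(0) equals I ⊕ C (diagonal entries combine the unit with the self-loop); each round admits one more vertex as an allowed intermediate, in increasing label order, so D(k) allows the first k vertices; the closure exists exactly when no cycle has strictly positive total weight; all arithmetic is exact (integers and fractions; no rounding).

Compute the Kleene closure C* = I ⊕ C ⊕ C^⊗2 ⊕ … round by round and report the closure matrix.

D(0):
  [0, -12, -20]
  [-17, 0, 9]
  [-5, -∞, 0]
D(1):
  [0, -12, -20]
  [-17, 0, 9]
  [-5, -17, 0]
D(2):
  [0, -12, -3]
  [-17, 0, 9]
  [-5, -17, 0]
D(3):
  [0, -12, -3]
  [4, 0, 9]
  [-5, -17, 0]
Answer: C* = [[0, -12, -3], [4, 0, 9], [-5, -17, 0]]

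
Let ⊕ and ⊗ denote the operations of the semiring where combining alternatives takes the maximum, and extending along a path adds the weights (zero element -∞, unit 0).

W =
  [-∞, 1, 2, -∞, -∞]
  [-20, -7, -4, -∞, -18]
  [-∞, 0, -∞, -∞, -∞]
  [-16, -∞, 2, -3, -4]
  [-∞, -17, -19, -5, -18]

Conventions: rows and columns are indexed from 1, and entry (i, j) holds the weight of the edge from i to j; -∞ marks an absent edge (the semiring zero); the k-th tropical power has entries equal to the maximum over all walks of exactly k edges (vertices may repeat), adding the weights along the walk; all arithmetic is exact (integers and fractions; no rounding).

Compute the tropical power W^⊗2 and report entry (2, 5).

W^⊗2:
  [-19, 2, -3, -∞, -17]
  [-27, -4, -11, -23, -25]
  [-20, -7, -4, -∞, -18]
  [-19, 2, -1, -6, -7]
  [-21, -19, -3, -8, -9]
Key observation: the optimum is the walk 2->2->5, with weight (-7) + (-18) = -25.
Optimal value attained by: walk 2->2->5.
Answer: (W^⊗2)[2][5] = -25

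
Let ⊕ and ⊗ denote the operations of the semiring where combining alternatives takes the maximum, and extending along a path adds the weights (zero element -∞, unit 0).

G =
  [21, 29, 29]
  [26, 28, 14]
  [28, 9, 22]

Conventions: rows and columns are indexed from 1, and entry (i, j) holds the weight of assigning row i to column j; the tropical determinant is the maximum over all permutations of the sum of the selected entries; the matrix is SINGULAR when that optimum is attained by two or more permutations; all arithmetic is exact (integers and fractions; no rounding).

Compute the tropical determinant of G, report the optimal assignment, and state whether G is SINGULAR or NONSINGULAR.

σ = (1, 2, 3): 21 + 28 + 22 = 71
σ = (1, 3, 2): 21 + 14 + 9 = 44
σ = (2, 1, 3): 29 + 26 + 22 = 77
σ = (2, 3, 1): 29 + 14 + 28 = 71
σ = (3, 1, 2): 29 + 26 + 9 = 64
σ = (3, 2, 1): 29 + 28 + 28 = 85
Optimal value attained by: σ = (3, 2, 1).
Answer: det⊕(G) = 85; verdict: NONSINGULAR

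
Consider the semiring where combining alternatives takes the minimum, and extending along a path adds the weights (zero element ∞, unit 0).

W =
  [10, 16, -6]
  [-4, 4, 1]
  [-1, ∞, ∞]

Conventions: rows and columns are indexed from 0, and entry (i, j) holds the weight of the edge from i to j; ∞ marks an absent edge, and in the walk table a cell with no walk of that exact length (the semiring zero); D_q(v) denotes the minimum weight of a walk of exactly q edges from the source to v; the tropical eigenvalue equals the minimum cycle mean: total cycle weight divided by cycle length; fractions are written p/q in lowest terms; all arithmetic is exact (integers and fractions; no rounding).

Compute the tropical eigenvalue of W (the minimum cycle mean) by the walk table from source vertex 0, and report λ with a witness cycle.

q=0: [0, ∞, ∞]
q=1: [10, 16, -6]
q=2: [-7, 20, 4]
q=3: [3, 9, -13]
Optimal cycle mean attained by: cycle 0->2->0, total (-6) + (-1), length 2.
Answer: λ = -7/2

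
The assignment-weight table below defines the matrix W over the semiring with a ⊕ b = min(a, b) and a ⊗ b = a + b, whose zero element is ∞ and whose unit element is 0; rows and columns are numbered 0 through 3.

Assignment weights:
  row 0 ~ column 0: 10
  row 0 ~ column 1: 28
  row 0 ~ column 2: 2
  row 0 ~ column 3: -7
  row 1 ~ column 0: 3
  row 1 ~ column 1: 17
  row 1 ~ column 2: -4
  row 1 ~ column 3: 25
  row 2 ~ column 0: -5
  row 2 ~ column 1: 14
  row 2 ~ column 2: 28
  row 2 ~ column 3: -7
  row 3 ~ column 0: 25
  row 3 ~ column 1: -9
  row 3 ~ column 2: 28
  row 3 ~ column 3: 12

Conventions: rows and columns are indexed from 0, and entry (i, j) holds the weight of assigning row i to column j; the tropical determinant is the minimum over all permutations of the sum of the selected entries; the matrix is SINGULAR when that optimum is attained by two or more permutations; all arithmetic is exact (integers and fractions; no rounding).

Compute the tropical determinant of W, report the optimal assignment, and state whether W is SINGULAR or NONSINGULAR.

σ = (0, 1, 2, 3): 10 + 17 + 28 + 12 = 67
σ = (0, 1, 3, 2): 10 + 17 + (-7) + 28 = 48
σ = (0, 2, 1, 3): 10 + (-4) + 14 + 12 = 32
σ = (0, 2, 3, 1): 10 + (-4) + (-7) + (-9) = -10
σ = (0, 3, 1, 2): 10 + 25 + 14 + 28 = 77
σ = (0, 3, 2, 1): 10 + 25 + 28 + (-9) = 54
σ = (1, 0, 2, 3): 28 + 3 + 28 + 12 = 71
σ = (1, 0, 3, 2): 28 + 3 + (-7) + 28 = 52
σ = (1, 2, 0, 3): 28 + (-4) + (-5) + 12 = 31
σ = (1, 2, 3, 0): 28 + (-4) + (-7) + 25 = 42
σ = (1, 3, 0, 2): 28 + 25 + (-5) + 28 = 76
σ = (1, 3, 2, 0): 28 + 25 + 28 + 25 = 106
σ = (2, 0, 1, 3): 2 + 3 + 14 + 12 = 31
σ = (2, 0, 3, 1): 2 + 3 + (-7) + (-9) = -11
σ = (2, 1, 0, 3): 2 + 17 + (-5) + 12 = 26
σ = (2, 1, 3, 0): 2 + 17 + (-7) + 25 = 37
σ = (2, 3, 0, 1): 2 + 25 + (-5) + (-9) = 13
σ = (2, 3, 1, 0): 2 + 25 + 14 + 25 = 66
σ = (3, 0, 1, 2): (-7) + 3 + 14 + 28 = 38
σ = (3, 0, 2, 1): (-7) + 3 + 28 + (-9) = 15
σ = (3, 1, 0, 2): (-7) + 17 + (-5) + 28 = 33
σ = (3, 1, 2, 0): (-7) + 17 + 28 + 25 = 63
σ = (3, 2, 0, 1): (-7) + (-4) + (-5) + (-9) = -25
σ = (3, 2, 1, 0): (-7) + (-4) + 14 + 25 = 28
Optimal value attained by: σ = (3, 2, 0, 1).
Answer: det⊕(W) = -25; verdict: NONSINGULAR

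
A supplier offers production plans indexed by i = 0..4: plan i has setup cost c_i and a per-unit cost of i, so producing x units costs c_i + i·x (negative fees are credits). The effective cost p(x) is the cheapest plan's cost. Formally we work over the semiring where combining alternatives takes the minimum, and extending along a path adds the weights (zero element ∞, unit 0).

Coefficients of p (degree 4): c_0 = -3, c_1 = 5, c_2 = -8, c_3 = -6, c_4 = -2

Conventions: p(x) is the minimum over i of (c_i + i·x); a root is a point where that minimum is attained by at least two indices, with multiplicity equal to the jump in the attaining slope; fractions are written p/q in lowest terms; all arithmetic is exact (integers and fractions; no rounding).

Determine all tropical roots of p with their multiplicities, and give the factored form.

hull edge (i=0, c=-3) to (i=2, c=-8): slope -5/2, span 2
hull edge (i=2, c=-8) to (i=3, c=-6): slope 2, span 1
hull edge (i=3, c=-6) to (i=4, c=-2): slope 4, span 1
Factored form: p(x) = -2 ⊗ (x ⊕ (-4)) ⊗ (x ⊕ (-2)) ⊗ (x ⊕ 5/2) ⊗ (x ⊕ 5/2)
Answer: roots = -4 (mult 1), -2 (mult 1), 5/2 (mult 2)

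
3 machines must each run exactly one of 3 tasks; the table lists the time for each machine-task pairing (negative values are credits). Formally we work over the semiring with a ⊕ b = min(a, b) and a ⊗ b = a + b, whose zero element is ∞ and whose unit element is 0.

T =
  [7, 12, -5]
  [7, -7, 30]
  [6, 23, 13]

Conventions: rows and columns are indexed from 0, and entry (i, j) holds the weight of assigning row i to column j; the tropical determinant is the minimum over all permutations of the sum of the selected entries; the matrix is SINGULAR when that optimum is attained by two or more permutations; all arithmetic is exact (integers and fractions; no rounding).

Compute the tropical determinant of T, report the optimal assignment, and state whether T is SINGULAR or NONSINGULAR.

σ = (0, 1, 2): 7 + (-7) + 13 = 13
σ = (0, 2, 1): 7 + 30 + 23 = 60
σ = (1, 0, 2): 12 + 7 + 13 = 32
σ = (1, 2, 0): 12 + 30 + 6 = 48
σ = (2, 0, 1): (-5) + 7 + 23 = 25
σ = (2, 1, 0): (-5) + (-7) + 6 = -6
Optimal value attained by: σ = (2, 1, 0).
Answer: det⊕(T) = -6; verdict: NONSINGULAR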